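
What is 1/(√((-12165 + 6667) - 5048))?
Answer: -I*√10546/10546 ≈ -0.0097377*I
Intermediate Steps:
1/(√((-12165 + 6667) - 5048)) = 1/(√(-5498 - 5048)) = 1/(√(-10546)) = 1/(I*√10546) = -I*√10546/10546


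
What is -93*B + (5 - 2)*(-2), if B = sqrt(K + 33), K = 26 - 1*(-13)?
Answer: -6 - 558*sqrt(2) ≈ -795.13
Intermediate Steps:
K = 39 (K = 26 + 13 = 39)
B = 6*sqrt(2) (B = sqrt(39 + 33) = sqrt(72) = 6*sqrt(2) ≈ 8.4853)
-93*B + (5 - 2)*(-2) = -558*sqrt(2) + (5 - 2)*(-2) = -558*sqrt(2) + 3*(-2) = -558*sqrt(2) - 6 = -6 - 558*sqrt(2)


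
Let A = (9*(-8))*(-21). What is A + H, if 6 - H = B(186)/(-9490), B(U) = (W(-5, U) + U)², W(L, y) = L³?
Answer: 14409541/9490 ≈ 1518.4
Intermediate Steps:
A = 1512 (A = -72*(-21) = 1512)
B(U) = (-125 + U)² (B(U) = ((-5)³ + U)² = (-125 + U)²)
H = 60661/9490 (H = 6 - (-125 + 186)²/(-9490) = 6 - 61²*(-1)/9490 = 6 - 3721*(-1)/9490 = 6 - 1*(-3721/9490) = 6 + 3721/9490 = 60661/9490 ≈ 6.3921)
A + H = 1512 + 60661/9490 = 14409541/9490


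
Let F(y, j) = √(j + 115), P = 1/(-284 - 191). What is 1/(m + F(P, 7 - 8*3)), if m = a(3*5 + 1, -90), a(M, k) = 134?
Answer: 67/8929 - 7*√2/17858 ≈ 0.0069493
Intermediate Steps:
P = -1/475 (P = 1/(-475) = -1/475 ≈ -0.0021053)
F(y, j) = √(115 + j)
m = 134
1/(m + F(P, 7 - 8*3)) = 1/(134 + √(115 + (7 - 8*3))) = 1/(134 + √(115 + (7 - 24))) = 1/(134 + √(115 - 17)) = 1/(134 + √98) = 1/(134 + 7*√2)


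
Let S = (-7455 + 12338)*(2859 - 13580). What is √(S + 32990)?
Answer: I*√52317653 ≈ 7233.1*I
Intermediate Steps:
S = -52350643 (S = 4883*(-10721) = -52350643)
√(S + 32990) = √(-52350643 + 32990) = √(-52317653) = I*√52317653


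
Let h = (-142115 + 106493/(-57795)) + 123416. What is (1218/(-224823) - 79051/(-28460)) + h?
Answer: -460968696204461927/24653276320740 ≈ -18698.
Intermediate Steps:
h = -1080815198/57795 (h = (-142115 + 106493*(-1/57795)) + 123416 = (-142115 - 106493/57795) + 123416 = -8213642918/57795 + 123416 = -1080815198/57795 ≈ -18701.)
(1218/(-224823) - 79051/(-28460)) + h = (1218/(-224823) - 79051/(-28460)) - 1080815198/57795 = (1218*(-1/224823) - 79051*(-1/28460)) - 1080815198/57795 = (-406/74941 + 79051/28460) - 1080815198/57795 = 5912606231/2132820860 - 1080815198/57795 = -460968696204461927/24653276320740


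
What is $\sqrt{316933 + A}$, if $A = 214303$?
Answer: $2 \sqrt{132809} \approx 728.86$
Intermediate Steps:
$\sqrt{316933 + A} = \sqrt{316933 + 214303} = \sqrt{531236} = 2 \sqrt{132809}$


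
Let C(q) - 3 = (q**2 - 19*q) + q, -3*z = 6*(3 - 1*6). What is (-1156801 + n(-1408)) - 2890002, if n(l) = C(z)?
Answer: -4046872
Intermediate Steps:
z = 6 (z = -2*(3 - 1*6) = -2*(3 - 6) = -2*(-3) = -1/3*(-18) = 6)
C(q) = 3 + q**2 - 18*q (C(q) = 3 + ((q**2 - 19*q) + q) = 3 + (q**2 - 18*q) = 3 + q**2 - 18*q)
n(l) = -69 (n(l) = 3 + 6**2 - 18*6 = 3 + 36 - 108 = -69)
(-1156801 + n(-1408)) - 2890002 = (-1156801 - 69) - 2890002 = -1156870 - 2890002 = -4046872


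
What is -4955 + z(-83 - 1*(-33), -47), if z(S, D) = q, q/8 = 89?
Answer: -4243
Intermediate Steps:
q = 712 (q = 8*89 = 712)
z(S, D) = 712
-4955 + z(-83 - 1*(-33), -47) = -4955 + 712 = -4243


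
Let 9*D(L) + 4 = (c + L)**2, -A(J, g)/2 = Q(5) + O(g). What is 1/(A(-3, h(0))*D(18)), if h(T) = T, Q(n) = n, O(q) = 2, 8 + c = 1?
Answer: -1/182 ≈ -0.0054945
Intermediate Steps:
c = -7 (c = -8 + 1 = -7)
A(J, g) = -14 (A(J, g) = -2*(5 + 2) = -2*7 = -14)
D(L) = -4/9 + (-7 + L)**2/9
1/(A(-3, h(0))*D(18)) = 1/(-14*(-4/9 + (-7 + 18)**2/9)) = 1/(-14*(-4/9 + (1/9)*11**2)) = 1/(-14*(-4/9 + (1/9)*121)) = 1/(-14*(-4/9 + 121/9)) = 1/(-14*13) = 1/(-182) = -1/182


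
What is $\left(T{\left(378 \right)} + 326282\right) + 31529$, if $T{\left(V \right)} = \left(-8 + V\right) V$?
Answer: $497671$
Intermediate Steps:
$T{\left(V \right)} = V \left(-8 + V\right)$
$\left(T{\left(378 \right)} + 326282\right) + 31529 = \left(378 \left(-8 + 378\right) + 326282\right) + 31529 = \left(378 \cdot 370 + 326282\right) + 31529 = \left(139860 + 326282\right) + 31529 = 466142 + 31529 = 497671$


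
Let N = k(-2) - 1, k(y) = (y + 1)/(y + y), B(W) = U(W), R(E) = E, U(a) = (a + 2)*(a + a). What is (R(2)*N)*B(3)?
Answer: -45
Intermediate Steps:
U(a) = 2*a*(2 + a) (U(a) = (2 + a)*(2*a) = 2*a*(2 + a))
B(W) = 2*W*(2 + W)
k(y) = (1 + y)/(2*y) (k(y) = (1 + y)/((2*y)) = (1 + y)*(1/(2*y)) = (1 + y)/(2*y))
N = -¾ (N = (½)*(1 - 2)/(-2) - 1 = (½)*(-½)*(-1) - 1 = ¼ - 1 = -¾ ≈ -0.75000)
(R(2)*N)*B(3) = (2*(-¾))*(2*3*(2 + 3)) = -3*3*5 = -3/2*30 = -45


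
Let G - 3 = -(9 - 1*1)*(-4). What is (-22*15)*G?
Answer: -11550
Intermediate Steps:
G = 35 (G = 3 - (9 - 1*1)*(-4) = 3 - (9 - 1)*(-4) = 3 - 1*8*(-4) = 3 - 8*(-4) = 3 + 32 = 35)
(-22*15)*G = -22*15*35 = -330*35 = -11550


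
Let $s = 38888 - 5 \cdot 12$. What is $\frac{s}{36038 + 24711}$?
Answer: $\frac{38828}{60749} \approx 0.63915$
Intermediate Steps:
$s = 38828$ ($s = 38888 - 60 = 38828$)
$\frac{s}{36038 + 24711} = \frac{38828}{36038 + 24711} = \frac{38828}{60749}$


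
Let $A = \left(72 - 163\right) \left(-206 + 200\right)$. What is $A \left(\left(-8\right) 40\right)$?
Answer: $-174720$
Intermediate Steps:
$A = 546$ ($A = \left(-91\right) \left(-6\right) = 546$)
$A \left(\left(-8\right) 40\right) = 546 \left(\left(-8\right) 40\right) = 546 \left(-320\right) = -174720$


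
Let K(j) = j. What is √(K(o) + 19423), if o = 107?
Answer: 3*√2170 ≈ 139.75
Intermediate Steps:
√(K(o) + 19423) = √(107 + 19423) = √19530 = 3*√2170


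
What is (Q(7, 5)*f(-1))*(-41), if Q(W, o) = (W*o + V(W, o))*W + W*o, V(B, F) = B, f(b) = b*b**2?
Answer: 13489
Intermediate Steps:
f(b) = b**3
Q(W, o) = W*o + W*(W + W*o) (Q(W, o) = (W*o + W)*W + W*o = (W + W*o)*W + W*o = W*(W + W*o) + W*o = W*o + W*(W + W*o))
(Q(7, 5)*f(-1))*(-41) = ((7*(7 + 5 + 7*5))*(-1)**3)*(-41) = ((7*(7 + 5 + 35))*(-1))*(-41) = ((7*47)*(-1))*(-41) = (329*(-1))*(-41) = -329*(-41) = 13489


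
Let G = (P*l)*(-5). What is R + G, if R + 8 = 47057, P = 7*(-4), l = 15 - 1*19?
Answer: 46489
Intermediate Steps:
l = -4 (l = 15 - 19 = -4)
P = -28
R = 47049 (R = -8 + 47057 = 47049)
G = -560 (G = -28*(-4)*(-5) = 112*(-5) = -560)
R + G = 47049 - 560 = 46489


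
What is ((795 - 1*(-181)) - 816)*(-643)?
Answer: -102880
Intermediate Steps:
((795 - 1*(-181)) - 816)*(-643) = ((795 + 181) - 816)*(-643) = (976 - 816)*(-643) = 160*(-643) = -102880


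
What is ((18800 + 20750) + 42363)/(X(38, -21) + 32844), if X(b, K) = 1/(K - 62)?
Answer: 6798779/2726051 ≈ 2.4940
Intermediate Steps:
X(b, K) = 1/(-62 + K)
((18800 + 20750) + 42363)/(X(38, -21) + 32844) = ((18800 + 20750) + 42363)/(1/(-62 - 21) + 32844) = (39550 + 42363)/(1/(-83) + 32844) = 81913/(-1/83 + 32844) = 81913/(2726051/83) = 81913*(83/2726051) = 6798779/2726051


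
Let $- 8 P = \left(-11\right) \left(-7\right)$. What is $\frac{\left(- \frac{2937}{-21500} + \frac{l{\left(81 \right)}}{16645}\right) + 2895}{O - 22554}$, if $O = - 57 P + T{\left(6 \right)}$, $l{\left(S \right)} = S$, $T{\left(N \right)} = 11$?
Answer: $- \frac{414430816146}{3148428798125} \approx -0.13163$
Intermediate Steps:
$P = - \frac{77}{8}$ ($P = - \frac{\left(-11\right) \left(-7\right)}{8} = \left(- \frac{1}{8}\right) 77 = - \frac{77}{8} \approx -9.625$)
$O = \frac{4477}{8}$ ($O = \left(-57\right) \left(- \frac{77}{8}\right) + 11 = \frac{4389}{8} + 11 = \frac{4477}{8} \approx 559.63$)
$\frac{\left(- \frac{2937}{-21500} + \frac{l{\left(81 \right)}}{16645}\right) + 2895}{O - 22554} = \frac{\left(- \frac{2937}{-21500} + \frac{81}{16645}\right) + 2895}{\frac{4477}{8} - 22554} = \frac{\left(\left(-2937\right) \left(- \frac{1}{21500}\right) + 81 \cdot \frac{1}{16645}\right) + 2895}{- \frac{175955}{8}} = \left(\left(\frac{2937}{21500} + \frac{81}{16645}\right) + 2895\right) \left(- \frac{8}{175955}\right) = \left(\frac{10125573}{71573500} + 2895\right) \left(- \frac{8}{175955}\right) = \frac{207215408073}{71573500} \left(- \frac{8}{175955}\right) = - \frac{414430816146}{3148428798125}$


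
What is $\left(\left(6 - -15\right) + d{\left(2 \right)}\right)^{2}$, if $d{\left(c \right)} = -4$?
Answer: $289$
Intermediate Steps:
$\left(\left(6 - -15\right) + d{\left(2 \right)}\right)^{2} = \left(\left(6 - -15\right) - 4\right)^{2} = \left(\left(6 + 15\right) - 4\right)^{2} = \left(21 - 4\right)^{2} = 17^{2} = 289$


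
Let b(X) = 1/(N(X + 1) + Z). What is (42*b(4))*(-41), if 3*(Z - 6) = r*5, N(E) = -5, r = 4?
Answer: -5166/23 ≈ -224.61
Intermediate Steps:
Z = 38/3 (Z = 6 + (4*5)/3 = 6 + (⅓)*20 = 6 + 20/3 = 38/3 ≈ 12.667)
b(X) = 3/23 (b(X) = 1/(-5 + 38/3) = 1/(23/3) = 3/23)
(42*b(4))*(-41) = (42*(3/23))*(-41) = (126/23)*(-41) = -5166/23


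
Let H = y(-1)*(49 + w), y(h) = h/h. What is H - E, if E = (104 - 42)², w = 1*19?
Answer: -3776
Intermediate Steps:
y(h) = 1
w = 19
E = 3844 (E = 62² = 3844)
H = 68 (H = 1*(49 + 19) = 1*68 = 68)
H - E = 68 - 1*3844 = 68 - 3844 = -3776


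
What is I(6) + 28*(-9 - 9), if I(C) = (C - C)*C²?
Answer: -504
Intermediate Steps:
I(C) = 0 (I(C) = 0*C² = 0)
I(6) + 28*(-9 - 9) = 0 + 28*(-9 - 9) = 0 + 28*(-18) = 0 - 504 = -504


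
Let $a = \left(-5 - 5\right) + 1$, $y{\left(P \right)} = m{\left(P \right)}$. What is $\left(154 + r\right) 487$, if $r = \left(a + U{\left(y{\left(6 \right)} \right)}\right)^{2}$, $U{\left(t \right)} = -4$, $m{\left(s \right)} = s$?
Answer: $157301$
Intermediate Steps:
$y{\left(P \right)} = P$
$a = -9$ ($a = -10 + 1 = -9$)
$r = 169$ ($r = \left(-9 - 4\right)^{2} = \left(-13\right)^{2} = 169$)
$\left(154 + r\right) 487 = \left(154 + 169\right) 487 = 323 \cdot 487 = 157301$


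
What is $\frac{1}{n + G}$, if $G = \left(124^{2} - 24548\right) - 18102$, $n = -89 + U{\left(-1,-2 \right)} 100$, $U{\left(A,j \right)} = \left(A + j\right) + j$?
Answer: $- \frac{1}{27863} \approx -3.589 \cdot 10^{-5}$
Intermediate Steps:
$U{\left(A,j \right)} = A + 2 j$
$n = -589$ ($n = -89 + \left(-1 + 2 \left(-2\right)\right) 100 = -89 + \left(-1 - 4\right) 100 = -89 - 500 = -589$)
$G = -27274$ ($G = \left(15376 - 24548\right) - 18102 = -9172 - 18102 = -27274$)
$\frac{1}{n + G} = \frac{1}{-589 - 27274} = \frac{1}{-27863} = - \frac{1}{27863}$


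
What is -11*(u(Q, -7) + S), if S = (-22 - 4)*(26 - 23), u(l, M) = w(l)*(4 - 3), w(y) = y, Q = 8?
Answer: 770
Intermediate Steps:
u(l, M) = l (u(l, M) = l*(4 - 3) = l*1 = l)
S = -78 (S = -26*3 = -78)
-11*(u(Q, -7) + S) = -11*(8 - 78) = -11*(-70) = -1*(-770) = 770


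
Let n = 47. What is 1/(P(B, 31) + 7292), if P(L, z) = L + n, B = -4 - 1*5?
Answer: 1/7330 ≈ 0.00013643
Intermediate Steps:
B = -9 (B = -4 - 5 = -9)
P(L, z) = 47 + L (P(L, z) = L + 47 = 47 + L)
1/(P(B, 31) + 7292) = 1/((47 - 9) + 7292) = 1/(38 + 7292) = 1/7330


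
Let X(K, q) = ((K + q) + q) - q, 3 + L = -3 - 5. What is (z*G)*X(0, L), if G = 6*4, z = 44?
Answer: -11616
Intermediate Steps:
L = -11 (L = -3 + (-3 - 5) = -3 - 8 = -11)
X(K, q) = K + q (X(K, q) = (K + 2*q) - q = K + q)
G = 24
(z*G)*X(0, L) = (44*24)*(0 - 11) = 1056*(-11) = -11616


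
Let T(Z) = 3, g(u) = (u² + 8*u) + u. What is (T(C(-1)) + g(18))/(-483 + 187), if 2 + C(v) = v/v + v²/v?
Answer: -489/296 ≈ -1.6520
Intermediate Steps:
g(u) = u² + 9*u
C(v) = -1 + v (C(v) = -2 + (v/v + v²/v) = -2 + (1 + v) = -1 + v)
(T(C(-1)) + g(18))/(-483 + 187) = (3 + 18*(9 + 18))/(-483 + 187) = (3 + 18*27)/(-296) = (3 + 486)*(-1/296) = 489*(-1/296) = -489/296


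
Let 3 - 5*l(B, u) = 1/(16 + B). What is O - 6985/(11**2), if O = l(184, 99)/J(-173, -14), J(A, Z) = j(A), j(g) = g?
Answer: -109861589/1903000 ≈ -57.731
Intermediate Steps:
l(B, u) = 3/5 - 1/(5*(16 + B))
J(A, Z) = A
O = -599/173000 (O = ((47 + 3*184)/(5*(16 + 184)))/(-173) = ((1/5)*(47 + 552)/200)*(-1/173) = ((1/5)*(1/200)*599)*(-1/173) = (599/1000)*(-1/173) = -599/173000 ≈ -0.0034624)
O - 6985/(11**2) = -599/173000 - 6985/(11**2) = -599/173000 - 6985/121 = -599/173000 - 1*635/11 = -599/173000 - 635/11 = -109861589/1903000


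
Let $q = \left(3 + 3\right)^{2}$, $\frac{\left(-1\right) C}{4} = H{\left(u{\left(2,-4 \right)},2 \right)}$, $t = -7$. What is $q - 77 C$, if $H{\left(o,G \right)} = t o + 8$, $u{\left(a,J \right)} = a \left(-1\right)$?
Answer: $6812$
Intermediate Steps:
$u{\left(a,J \right)} = - a$
$H{\left(o,G \right)} = 8 - 7 o$ ($H{\left(o,G \right)} = - 7 o + 8 = 8 - 7 o$)
$C = -88$ ($C = - 4 \left(8 - 7 \left(\left(-1\right) 2\right)\right) = - 4 \left(8 - -14\right) = - 4 \left(8 + 14\right) = \left(-4\right) 22 = -88$)
$q = 36$ ($q = 6^{2} = 36$)
$q - 77 C = 36 - -6776 = 36 + 6776 = 6812$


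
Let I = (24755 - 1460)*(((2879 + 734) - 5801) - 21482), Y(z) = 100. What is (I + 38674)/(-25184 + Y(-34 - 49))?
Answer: 137838494/6271 ≈ 21980.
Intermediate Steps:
I = -551392650 (I = 23295*((3613 - 5801) - 21482) = 23295*(-2188 - 21482) = 23295*(-23670) = -551392650)
(I + 38674)/(-25184 + Y(-34 - 49)) = (-551392650 + 38674)/(-25184 + 100) = -551353976/(-25084) = -551353976*(-1/25084) = 137838494/6271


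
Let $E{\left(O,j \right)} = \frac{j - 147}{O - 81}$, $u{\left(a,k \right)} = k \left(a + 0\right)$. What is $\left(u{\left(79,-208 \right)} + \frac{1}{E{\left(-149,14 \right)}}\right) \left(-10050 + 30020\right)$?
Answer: $- \frac{43638963220}{133} \approx -3.2811 \cdot 10^{8}$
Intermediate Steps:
$u{\left(a,k \right)} = a k$ ($u{\left(a,k \right)} = k a = a k$)
$E{\left(O,j \right)} = \frac{-147 + j}{-81 + O}$
$\left(u{\left(79,-208 \right)} + \frac{1}{E{\left(-149,14 \right)}}\right) \left(-10050 + 30020\right) = \left(79 \left(-208\right) + \frac{1}{\frac{1}{-81 - 149} \left(-147 + 14\right)}\right) \left(-10050 + 30020\right) = \left(-16432 + \frac{1}{\frac{1}{-230} \left(-133\right)}\right) 19970 = \left(-16432 + \frac{1}{\left(- \frac{1}{230}\right) \left(-133\right)}\right) 19970 = \left(-16432 + \frac{1}{\frac{133}{230}}\right) 19970 = \left(-16432 + \frac{230}{133}\right) 19970 = \left(- \frac{2185226}{133}\right) 19970 = - \frac{43638963220}{133}$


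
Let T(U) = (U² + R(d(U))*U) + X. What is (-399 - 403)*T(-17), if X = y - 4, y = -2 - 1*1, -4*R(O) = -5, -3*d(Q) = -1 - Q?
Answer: -418243/2 ≈ -2.0912e+5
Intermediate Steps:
d(Q) = ⅓ + Q/3 (d(Q) = -(-1 - Q)/3 = ⅓ + Q/3)
R(O) = 5/4 (R(O) = -¼*(-5) = 5/4)
y = -3 (y = -2 - 1 = -3)
X = -7 (X = -3 - 4 = -7)
T(U) = -7 + U² + 5*U/4 (T(U) = (U² + 5*U/4) - 7 = -7 + U² + 5*U/4)
(-399 - 403)*T(-17) = (-399 - 403)*(-7 + (-17)² + (5/4)*(-17)) = -802*(-7 + 289 - 85/4) = -802*1043/4 = -418243/2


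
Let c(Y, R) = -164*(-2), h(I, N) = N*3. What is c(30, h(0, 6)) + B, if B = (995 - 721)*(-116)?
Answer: -31456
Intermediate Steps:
h(I, N) = 3*N
B = -31784 (B = 274*(-116) = -31784)
c(Y, R) = 328
c(30, h(0, 6)) + B = 328 - 31784 = -31456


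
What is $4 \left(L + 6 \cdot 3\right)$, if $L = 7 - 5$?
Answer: $80$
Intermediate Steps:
$L = 2$
$4 \left(L + 6 \cdot 3\right) = 4 \left(2 + 6 \cdot 3\right) = 4 \left(2 + 18\right) = 4 \cdot 20 = 80$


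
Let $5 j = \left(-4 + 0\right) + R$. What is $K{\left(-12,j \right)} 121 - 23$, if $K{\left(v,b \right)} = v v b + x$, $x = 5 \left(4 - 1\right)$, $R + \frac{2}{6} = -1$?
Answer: $- \frac{83968}{5} \approx -16794.0$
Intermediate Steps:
$R = - \frac{4}{3}$ ($R = - \frac{1}{3} - 1 = - \frac{4}{3} \approx -1.3333$)
$x = 15$ ($x = 5 \cdot 3 = 15$)
$j = - \frac{16}{15}$ ($j = \frac{\left(-4 + 0\right) - \frac{4}{3}}{5} = \frac{-4 - \frac{4}{3}}{5} = \frac{1}{5} \left(- \frac{16}{3}\right) = - \frac{16}{15} \approx -1.0667$)
$K{\left(v,b \right)} = 15 + b v^{2}$ ($K{\left(v,b \right)} = v v b + 15 = v^{2} b + 15 = b v^{2} + 15 = 15 + b v^{2}$)
$K{\left(-12,j \right)} 121 - 23 = \left(15 - \frac{16 \left(-12\right)^{2}}{15}\right) 121 - 23 = \left(15 - \frac{768}{5}\right) 121 - 23 = \left(- \frac{693}{5}\right) 121 - 23 = - \frac{83853}{5} - 23 = - \frac{83968}{5}$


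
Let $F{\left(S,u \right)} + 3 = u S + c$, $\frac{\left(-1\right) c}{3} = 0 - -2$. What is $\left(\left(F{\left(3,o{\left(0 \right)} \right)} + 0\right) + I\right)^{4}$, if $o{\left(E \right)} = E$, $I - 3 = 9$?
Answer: $81$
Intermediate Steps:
$I = 12$ ($I = 3 + 9 = 12$)
$c = -6$ ($c = - 3 \left(0 - -2\right) = - 3 \left(0 + 2\right) = \left(-3\right) 2 = -6$)
$F{\left(S,u \right)} = -9 + S u$ ($F{\left(S,u \right)} = -3 + \left(u S - 6\right) = -3 + \left(S u - 6\right) = -3 + \left(-6 + S u\right) = -9 + S u$)
$\left(\left(F{\left(3,o{\left(0 \right)} \right)} + 0\right) + I\right)^{4} = \left(\left(\left(-9 + 3 \cdot 0\right) + 0\right) + 12\right)^{4} = \left(\left(\left(-9 + 0\right) + 0\right) + 12\right)^{4} = \left(\left(-9 + 0\right) + 12\right)^{4} = \left(-9 + 12\right)^{4} = 3^{4} = 81$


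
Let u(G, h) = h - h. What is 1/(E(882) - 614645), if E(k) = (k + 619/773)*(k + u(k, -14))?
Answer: 773/126760625 ≈ 6.0981e-6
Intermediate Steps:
u(G, h) = 0
E(k) = k*(619/773 + k) (E(k) = (k + 619/773)*(k + 0) = (k + 619*(1/773))*k = (k + 619/773)*k = (619/773 + k)*k = k*(619/773 + k))
1/(E(882) - 614645) = 1/((1/773)*882*(619 + 773*882) - 614645) = 1/((1/773)*882*(619 + 681786) - 614645) = 1/((1/773)*882*682405 - 614645) = 1/(601881210/773 - 614645) = 1/(126760625/773) = 773/126760625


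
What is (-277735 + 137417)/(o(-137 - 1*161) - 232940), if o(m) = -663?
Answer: 140318/233603 ≈ 0.60067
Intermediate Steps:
(-277735 + 137417)/(o(-137 - 1*161) - 232940) = (-277735 + 137417)/(-663 - 232940) = -140318/(-233603) = -140318*(-1/233603) = 140318/233603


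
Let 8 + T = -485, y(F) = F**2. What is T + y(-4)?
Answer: -477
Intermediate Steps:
T = -493 (T = -8 - 485 = -493)
T + y(-4) = -493 + (-4)**2 = -493 + 16 = -477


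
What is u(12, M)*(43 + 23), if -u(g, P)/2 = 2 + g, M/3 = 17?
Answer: -1848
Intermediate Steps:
M = 51 (M = 3*17 = 51)
u(g, P) = -4 - 2*g (u(g, P) = -2*(2 + g) = -4 - 2*g)
u(12, M)*(43 + 23) = (-4 - 2*12)*(43 + 23) = (-4 - 24)*66 = -28*66 = -1848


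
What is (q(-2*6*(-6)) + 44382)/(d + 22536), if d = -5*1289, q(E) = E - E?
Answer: 44382/16091 ≈ 2.7582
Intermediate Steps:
q(E) = 0
d = -6445
(q(-2*6*(-6)) + 44382)/(d + 22536) = (0 + 44382)/(-6445 + 22536) = 44382/16091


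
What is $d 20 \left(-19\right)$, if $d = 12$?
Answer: $-4560$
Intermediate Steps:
$d 20 \left(-19\right) = 12 \cdot 20 \left(-19\right) = 240 \left(-19\right) = -4560$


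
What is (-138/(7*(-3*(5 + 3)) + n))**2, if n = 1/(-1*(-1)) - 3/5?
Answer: 119025/175561 ≈ 0.67797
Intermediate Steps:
n = 2/5 (n = -1*(-1) - 3*1/5 = 1 - 3/5 = 2/5 ≈ 0.40000)
(-138/(7*(-3*(5 + 3)) + n))**2 = (-138/(7*(-3*(5 + 3)) + 2/5))**2 = (-138/(7*(-3*8) + 2/5))**2 = (-138/(7*(-24) + 2/5))**2 = (-138/(-168 + 2/5))**2 = (-138/(-838/5))**2 = (-138*(-5/838))**2 = (345/419)**2 = 119025/175561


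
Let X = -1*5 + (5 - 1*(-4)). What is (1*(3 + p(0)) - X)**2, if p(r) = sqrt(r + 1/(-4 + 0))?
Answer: 3/4 - I ≈ 0.75 - 1.0*I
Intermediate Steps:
p(r) = sqrt(-1/4 + r) (p(r) = sqrt(r + 1/(-4)) = sqrt(r - 1/4) = sqrt(-1/4 + r))
X = 4 (X = -5 + (5 + 4) = -5 + 9 = 4)
(1*(3 + p(0)) - X)**2 = (1*(3 + sqrt(-1 + 4*0)/2) - 1*4)**2 = (1*(3 + sqrt(-1 + 0)/2) - 4)**2 = (1*(3 + sqrt(-1)/2) - 4)**2 = (1*(3 + I/2) - 4)**2 = ((3 + I/2) - 4)**2 = (-1 + I/2)**2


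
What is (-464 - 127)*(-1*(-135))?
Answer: -79785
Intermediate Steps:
(-464 - 127)*(-1*(-135)) = -591*135 = -79785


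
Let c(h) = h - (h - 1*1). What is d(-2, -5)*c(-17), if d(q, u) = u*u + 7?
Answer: 32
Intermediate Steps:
d(q, u) = 7 + u² (d(q, u) = u² + 7 = 7 + u²)
c(h) = 1 (c(h) = h - (h - 1) = h - (-1 + h) = h + (1 - h) = 1)
d(-2, -5)*c(-17) = (7 + (-5)²)*1 = (7 + 25)*1 = 32*1 = 32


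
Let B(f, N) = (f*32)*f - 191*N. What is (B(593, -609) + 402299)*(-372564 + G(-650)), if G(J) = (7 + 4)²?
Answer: -4384170315998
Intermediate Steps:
B(f, N) = -191*N + 32*f² (B(f, N) = (32*f)*f - 191*N = 32*f² - 191*N = -191*N + 32*f²)
G(J) = 121 (G(J) = 11² = 121)
(B(593, -609) + 402299)*(-372564 + G(-650)) = ((-191*(-609) + 32*593²) + 402299)*(-372564 + 121) = ((116319 + 32*351649) + 402299)*(-372443) = ((116319 + 11252768) + 402299)*(-372443) = (11369087 + 402299)*(-372443) = 11771386*(-372443) = -4384170315998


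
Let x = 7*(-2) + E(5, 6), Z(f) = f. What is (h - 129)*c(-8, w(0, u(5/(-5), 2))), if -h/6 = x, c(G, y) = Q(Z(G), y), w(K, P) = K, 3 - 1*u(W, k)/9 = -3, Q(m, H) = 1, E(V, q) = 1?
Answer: -51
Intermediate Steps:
u(W, k) = 54 (u(W, k) = 27 - 9*(-3) = 27 + 27 = 54)
x = -13 (x = 7*(-2) + 1 = -14 + 1 = -13)
c(G, y) = 1
h = 78 (h = -6*(-13) = 78)
(h - 129)*c(-8, w(0, u(5/(-5), 2))) = (78 - 129)*1 = -51*1 = -51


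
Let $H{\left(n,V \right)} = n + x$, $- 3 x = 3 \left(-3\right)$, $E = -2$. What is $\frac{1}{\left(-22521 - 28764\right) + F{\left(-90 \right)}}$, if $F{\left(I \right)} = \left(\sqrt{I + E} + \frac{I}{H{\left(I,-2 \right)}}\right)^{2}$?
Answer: $- \frac{841 i}{3480 \sqrt{23} + 43207157 i} \approx -1.9464 \cdot 10^{-5} - 7.5184 \cdot 10^{-9} i$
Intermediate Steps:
$x = 3$ ($x = - \frac{3 \left(-3\right)}{3} = \left(- \frac{1}{3}\right) \left(-9\right) = 3$)
$H{\left(n,V \right)} = 3 + n$ ($H{\left(n,V \right)} = n + 3 = 3 + n$)
$F{\left(I \right)} = \left(\sqrt{-2 + I} + \frac{I}{3 + I}\right)^{2}$ ($F{\left(I \right)} = \left(\sqrt{I - 2} + \frac{I}{3 + I}\right)^{2} = \left(\sqrt{-2 + I} + \frac{I}{3 + I}\right)^{2}$)
$\frac{1}{\left(-22521 - 28764\right) + F{\left(-90 \right)}} = \frac{1}{\left(-22521 - 28764\right) + \frac{\left(-90 + \sqrt{-2 - 90} \left(3 - 90\right)\right)^{2}}{\left(3 - 90\right)^{2}}} = \frac{1}{-51285 + \frac{\left(-90 + \sqrt{-92} \left(-87\right)\right)^{2}}{7569}} = \frac{1}{-51285 + \frac{\left(-90 + 2 i \sqrt{23} \left(-87\right)\right)^{2}}{7569}} = \frac{1}{-51285 + \frac{\left(-90 - 174 i \sqrt{23}\right)^{2}}{7569}}$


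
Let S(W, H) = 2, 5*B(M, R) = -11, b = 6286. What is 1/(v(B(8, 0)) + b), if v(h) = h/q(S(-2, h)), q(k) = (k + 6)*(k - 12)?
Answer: 400/2514411 ≈ 0.00015908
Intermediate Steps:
B(M, R) = -11/5 (B(M, R) = (⅕)*(-11) = -11/5)
q(k) = (-12 + k)*(6 + k) (q(k) = (6 + k)*(-12 + k) = (-12 + k)*(6 + k))
v(h) = -h/80 (v(h) = h/(-72 + 2² - 6*2) = h/(-72 + 4 - 12) = h/(-80) = h*(-1/80) = -h/80)
1/(v(B(8, 0)) + b) = 1/(-1/80*(-11/5) + 6286) = 1/(11/400 + 6286) = 1/(2514411/400) = 400/2514411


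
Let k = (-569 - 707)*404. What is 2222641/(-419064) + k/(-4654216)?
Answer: -1266077767025/243801796728 ≈ -5.1931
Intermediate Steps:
k = -515504 (k = -1276*404 = -515504)
2222641/(-419064) + k/(-4654216) = 2222641/(-419064) - 515504/(-4654216) = 2222641*(-1/419064) - 515504*(-1/4654216) = -2222641/419064 + 64438/581777 = -1266077767025/243801796728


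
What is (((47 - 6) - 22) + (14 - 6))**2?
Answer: 729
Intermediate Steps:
(((47 - 6) - 22) + (14 - 6))**2 = ((41 - 22) + 8)**2 = (19 + 8)**2 = 27**2 = 729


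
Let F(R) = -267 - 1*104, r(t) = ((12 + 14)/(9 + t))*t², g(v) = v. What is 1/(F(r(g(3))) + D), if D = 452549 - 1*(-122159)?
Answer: 1/574337 ≈ 1.7411e-6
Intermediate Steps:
D = 574708 (D = 452549 + 122159 = 574708)
r(t) = 26*t²/(9 + t) (r(t) = (26/(9 + t))*t² = 26*t²/(9 + t))
F(R) = -371 (F(R) = -267 - 104 = -371)
1/(F(r(g(3))) + D) = 1/(-371 + 574708) = 1/574337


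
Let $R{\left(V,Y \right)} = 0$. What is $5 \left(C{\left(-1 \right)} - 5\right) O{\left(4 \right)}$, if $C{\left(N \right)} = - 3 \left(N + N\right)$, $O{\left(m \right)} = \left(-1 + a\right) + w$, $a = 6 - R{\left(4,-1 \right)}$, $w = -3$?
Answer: $10$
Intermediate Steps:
$a = 6$ ($a = 6 - 0 = 6 + 0 = 6$)
$O{\left(m \right)} = 2$ ($O{\left(m \right)} = \left(-1 + 6\right) - 3 = 5 - 3 = 2$)
$C{\left(N \right)} = - 6 N$ ($C{\left(N \right)} = - 3 \cdot 2 N = - 6 N$)
$5 \left(C{\left(-1 \right)} - 5\right) O{\left(4 \right)} = 5 \left(\left(-6\right) \left(-1\right) - 5\right) 2 = 5 \left(6 - 5\right) 2 = 5 \cdot 1 \cdot 2 = 5 \cdot 2 = 10$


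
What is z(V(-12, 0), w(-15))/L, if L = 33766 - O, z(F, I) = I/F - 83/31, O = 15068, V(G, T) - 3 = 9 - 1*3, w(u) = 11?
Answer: -203/2608371 ≈ -7.7826e-5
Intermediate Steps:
V(G, T) = 9 (V(G, T) = 3 + (9 - 1*3) = 3 + (9 - 3) = 3 + 6 = 9)
z(F, I) = -83/31 + I/F (z(F, I) = I/F - 83*1/31 = I/F - 83/31 = -83/31 + I/F)
L = 18698 (L = 33766 - 1*15068 = 33766 - 15068 = 18698)
z(V(-12, 0), w(-15))/L = (-83/31 + 11/9)/18698 = (-83/31 + 11*(1/9))*(1/18698) = (-83/31 + 11/9)*(1/18698) = -406/279*1/18698 = -203/2608371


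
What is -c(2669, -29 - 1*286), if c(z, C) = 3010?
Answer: -3010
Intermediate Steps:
-c(2669, -29 - 1*286) = -1*3010 = -3010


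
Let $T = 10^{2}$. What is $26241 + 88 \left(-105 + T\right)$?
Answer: $25801$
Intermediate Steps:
$T = 100$
$26241 + 88 \left(-105 + T\right) = 26241 + 88 \left(-105 + 100\right) = 26241 + 88 \left(-5\right) = 26241 - 440 = 25801$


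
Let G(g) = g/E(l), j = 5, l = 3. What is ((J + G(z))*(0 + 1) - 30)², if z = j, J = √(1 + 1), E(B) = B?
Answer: 7243/9 - 170*√2/3 ≈ 724.64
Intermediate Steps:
J = √2 ≈ 1.4142
z = 5
G(g) = g/3
((J + G(z))*(0 + 1) - 30)² = ((√2 + (⅓)*5)*(0 + 1) - 30)² = ((√2 + 5/3)*1 - 30)² = ((5/3 + √2)*1 - 30)² = ((5/3 + √2) - 30)² = (-85/3 + √2)²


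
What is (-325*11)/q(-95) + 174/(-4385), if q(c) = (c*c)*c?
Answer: -213611/6015343 ≈ -0.035511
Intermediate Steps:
q(c) = c³ (q(c) = c²*c = c³)
(-325*11)/q(-95) + 174/(-4385) = (-325*11)/((-95)³) + 174/(-4385) = -3575/(-857375) + 174*(-1/4385) = -3575*(-1/857375) - 174/4385 = 143/34295 - 174/4385 = -213611/6015343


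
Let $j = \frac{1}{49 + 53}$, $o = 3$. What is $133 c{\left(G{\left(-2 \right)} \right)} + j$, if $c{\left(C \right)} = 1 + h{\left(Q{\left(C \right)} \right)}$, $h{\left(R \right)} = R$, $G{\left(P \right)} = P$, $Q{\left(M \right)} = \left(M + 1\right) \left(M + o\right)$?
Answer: $\frac{1}{102} \approx 0.0098039$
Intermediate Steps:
$Q{\left(M \right)} = \left(1 + M\right) \left(3 + M\right)$ ($Q{\left(M \right)} = \left(M + 1\right) \left(M + 3\right) = \left(1 + M\right) \left(3 + M\right)$)
$c{\left(C \right)} = 4 + C^{2} + 4 C$ ($c{\left(C \right)} = 1 + \left(3 + C^{2} + 4 C\right) = 4 + C^{2} + 4 C$)
$j = \frac{1}{102} \approx 0.0098039$
$133 c{\left(G{\left(-2 \right)} \right)} + j = 133 \left(4 + \left(-2\right)^{2} + 4 \left(-2\right)\right) + \frac{1}{102} = 133 \left(4 + 4 - 8\right) + \frac{1}{102} = 133 \cdot 0 + \frac{1}{102} = 0 + \frac{1}{102} = \frac{1}{102}$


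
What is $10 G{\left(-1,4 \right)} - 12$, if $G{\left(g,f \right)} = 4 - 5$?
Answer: $-22$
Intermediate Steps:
$G{\left(g,f \right)} = -1$ ($G{\left(g,f \right)} = 4 - 5 = -1$)
$10 G{\left(-1,4 \right)} - 12 = 10 \left(-1\right) - 12 = -10 - 12 = -22$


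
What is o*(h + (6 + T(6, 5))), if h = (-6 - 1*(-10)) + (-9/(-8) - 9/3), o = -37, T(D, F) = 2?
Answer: -2997/8 ≈ -374.63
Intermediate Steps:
h = 17/8 (h = (-6 + 10) + (-9*(-⅛) - 9*⅓) = 4 + (9/8 - 3) = 4 - 15/8 = 17/8 ≈ 2.1250)
o*(h + (6 + T(6, 5))) = -37*(17/8 + (6 + 2)) = -37*(17/8 + 8) = -37*81/8 = -2997/8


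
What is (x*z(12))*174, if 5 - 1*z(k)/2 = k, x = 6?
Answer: -14616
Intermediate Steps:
z(k) = 10 - 2*k
(x*z(12))*174 = (6*(10 - 2*12))*174 = (6*(10 - 24))*174 = (6*(-14))*174 = -84*174 = -14616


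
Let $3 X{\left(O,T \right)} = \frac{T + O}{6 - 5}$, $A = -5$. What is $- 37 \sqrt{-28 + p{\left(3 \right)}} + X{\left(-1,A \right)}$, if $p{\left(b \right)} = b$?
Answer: $-2 - 185 i \approx -2.0 - 185.0 i$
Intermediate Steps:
$X{\left(O,T \right)} = \frac{O}{3} + \frac{T}{3}$ ($X{\left(O,T \right)} = \frac{\left(T + O\right) \frac{1}{6 - 5}}{3} = \frac{\left(O + T\right) 1^{-1}}{3} = \frac{\left(O + T\right) 1}{3} = \frac{O + T}{3} = \frac{O}{3} + \frac{T}{3}$)
$- 37 \sqrt{-28 + p{\left(3 \right)}} + X{\left(-1,A \right)} = - 37 \sqrt{-28 + 3} + \left(\frac{1}{3} \left(-1\right) + \frac{1}{3} \left(-5\right)\right) = - 37 \sqrt{-25} - 2 = - 37 \cdot 5 i - 2 = - 185 i - 2 = -2 - 185 i$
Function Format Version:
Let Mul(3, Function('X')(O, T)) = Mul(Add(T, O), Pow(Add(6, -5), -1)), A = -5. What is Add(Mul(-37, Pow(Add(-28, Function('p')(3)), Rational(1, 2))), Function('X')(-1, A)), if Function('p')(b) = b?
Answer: Add(-2, Mul(-185, I)) ≈ Add(-2.0000, Mul(-185.00, I))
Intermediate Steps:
Function('X')(O, T) = Add(Mul(Rational(1, 3), O), Mul(Rational(1, 3), T)) (Function('X')(O, T) = Mul(Rational(1, 3), Mul(Add(T, O), Pow(Add(6, -5), -1))) = Mul(Rational(1, 3), Mul(Add(O, T), Pow(1, -1))) = Mul(Rational(1, 3), Mul(Add(O, T), 1)) = Mul(Rational(1, 3), Add(O, T)) = Add(Mul(Rational(1, 3), O), Mul(Rational(1, 3), T)))
Add(Mul(-37, Pow(Add(-28, Function('p')(3)), Rational(1, 2))), Function('X')(-1, A)) = Add(Mul(-37, Pow(Add(-28, 3), Rational(1, 2))), Add(Mul(Rational(1, 3), -1), Mul(Rational(1, 3), -5))) = Add(Mul(-37, Pow(-25, Rational(1, 2))), Add(Rational(-1, 3), Rational(-5, 3))) = Add(Mul(-37, Mul(5, I)), -2) = Add(Mul(-185, I), -2) = Add(-2, Mul(-185, I))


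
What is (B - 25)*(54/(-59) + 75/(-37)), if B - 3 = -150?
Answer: 1104756/2183 ≈ 506.07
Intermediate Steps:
B = -147 (B = 3 - 150 = -147)
(B - 25)*(54/(-59) + 75/(-37)) = (-147 - 25)*(54/(-59) + 75/(-37)) = -172*(54*(-1/59) + 75*(-1/37)) = -172*(-54/59 - 75/37) = -172*(-6423/2183) = 1104756/2183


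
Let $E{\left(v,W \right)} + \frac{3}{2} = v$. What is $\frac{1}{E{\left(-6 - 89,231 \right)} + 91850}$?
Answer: $\frac{2}{183507} \approx 1.0899 \cdot 10^{-5}$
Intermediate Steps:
$E{\left(v,W \right)} = - \frac{3}{2} + v$
$\frac{1}{E{\left(-6 - 89,231 \right)} + 91850} = \frac{1}{\left(- \frac{3}{2} - 95\right) + 91850} = \frac{1}{- \frac{193}{2} + 91850} = \frac{1}{\frac{183507}{2}} = \frac{2}{183507}$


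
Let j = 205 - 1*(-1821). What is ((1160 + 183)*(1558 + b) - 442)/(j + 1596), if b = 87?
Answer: 2208793/3622 ≈ 609.83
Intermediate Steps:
j = 2026 (j = 205 + 1821 = 2026)
((1160 + 183)*(1558 + b) - 442)/(j + 1596) = ((1160 + 183)*(1558 + 87) - 442)/(2026 + 1596) = (1343*1645 - 442)/3622 = (2209235 - 442)*(1/3622) = 2208793*(1/3622) = 2208793/3622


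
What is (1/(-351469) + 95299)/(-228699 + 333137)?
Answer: 16747322115/18353359711 ≈ 0.91249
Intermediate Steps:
(1/(-351469) + 95299)/(-228699 + 333137) = (-1/351469 + 95299)/104438 = (33494644230/351469)*(1/104438) = 16747322115/18353359711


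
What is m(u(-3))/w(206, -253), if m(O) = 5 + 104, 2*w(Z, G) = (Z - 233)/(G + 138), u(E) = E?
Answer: 25070/27 ≈ 928.52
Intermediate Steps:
w(Z, G) = (-233 + Z)/(2*(138 + G)) (w(Z, G) = ((Z - 233)/(G + 138))/2 = ((-233 + Z)/(138 + G))/2 = (-233 + Z)/(2*(138 + G)))
m(O) = 109
m(u(-3))/w(206, -253) = 109/(((-233 + 206)/(2*(138 - 253)))) = 109/(((½)*(-27)/(-115))) = 109/(((½)*(-1/115)*(-27))) = 109/(27/230) = 109*(230/27) = 25070/27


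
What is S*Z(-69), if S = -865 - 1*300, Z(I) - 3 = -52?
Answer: 57085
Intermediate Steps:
Z(I) = -49 (Z(I) = 3 - 52 = -49)
S = -1165 (S = -865 - 300 = -1165)
S*Z(-69) = -1165*(-49) = 57085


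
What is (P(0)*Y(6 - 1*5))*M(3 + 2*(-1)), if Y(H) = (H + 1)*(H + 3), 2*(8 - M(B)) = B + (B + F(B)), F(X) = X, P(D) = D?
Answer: 0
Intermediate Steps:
M(B) = 8 - 3*B/2 (M(B) = 8 - (B + (B + B))/2 = 8 - (B + 2*B)/2 = 8 - 3*B/2)
Y(H) = (1 + H)*(3 + H)
(P(0)*Y(6 - 1*5))*M(3 + 2*(-1)) = (0*(3 + (6 - 1*5)² + 4*(6 - 1*5)))*(8 - 3*(3 + 2*(-1))/2) = (0*(3 + (6 - 5)² + 4*(6 - 5)))*(8 - 3*(3 - 2)/2) = (0*(3 + 1² + 4*1))*(8 - 3/2*1) = (0*(3 + 1 + 4))*(8 - 3/2) = (0*8)*(13/2) = 0*(13/2) = 0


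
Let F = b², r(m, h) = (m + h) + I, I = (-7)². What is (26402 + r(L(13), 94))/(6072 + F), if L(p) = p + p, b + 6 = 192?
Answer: 8857/13556 ≈ 0.65336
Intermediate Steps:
b = 186 (b = -6 + 192 = 186)
I = 49
L(p) = 2*p
r(m, h) = 49 + h + m (r(m, h) = (m + h) + 49 = (h + m) + 49 = 49 + h + m)
F = 34596 (F = 186² = 34596)
(26402 + r(L(13), 94))/(6072 + F) = (26402 + (49 + 94 + 2*13))/(6072 + 34596) = (26402 + (49 + 94 + 26))/40668 = (26402 + 169)*(1/40668) = 26571*(1/40668) = 8857/13556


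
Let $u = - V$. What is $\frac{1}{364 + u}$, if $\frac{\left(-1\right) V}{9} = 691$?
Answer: $\frac{1}{6583} \approx 0.00015191$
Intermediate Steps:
$V = -6219$ ($V = \left(-9\right) 691 = -6219$)
$u = 6219$ ($u = \left(-1\right) \left(-6219\right) = 6219$)
$\frac{1}{364 + u} = \frac{1}{364 + 6219} = \frac{1}{6583}$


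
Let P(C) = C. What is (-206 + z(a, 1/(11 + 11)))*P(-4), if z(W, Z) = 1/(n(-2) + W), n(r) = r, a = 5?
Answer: 2468/3 ≈ 822.67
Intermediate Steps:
z(W, Z) = 1/(-2 + W)
(-206 + z(a, 1/(11 + 11)))*P(-4) = (-206 + 1/(-2 + 5))*(-4) = (-206 + 1/3)*(-4) = (-206 + ⅓)*(-4) = -617/3*(-4) = 2468/3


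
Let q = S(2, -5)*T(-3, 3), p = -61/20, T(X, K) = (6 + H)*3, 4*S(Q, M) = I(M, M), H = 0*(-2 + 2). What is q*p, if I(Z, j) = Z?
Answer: 549/8 ≈ 68.625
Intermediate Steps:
H = 0 (H = 0*0 = 0)
S(Q, M) = M/4
T(X, K) = 18 (T(X, K) = (6 + 0)*3 = 6*3 = 18)
p = -61/20 (p = -61*1/20 = -61/20 ≈ -3.0500)
q = -45/2 (q = ((¼)*(-5))*18 = -5/4*18 = -45/2 ≈ -22.500)
q*p = -45/2*(-61/20) = 549/8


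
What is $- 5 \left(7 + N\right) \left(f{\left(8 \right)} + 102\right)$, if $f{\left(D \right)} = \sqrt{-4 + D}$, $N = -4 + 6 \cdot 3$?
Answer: $-10920$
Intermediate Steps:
$N = 14$ ($N = -4 + 18 = 14$)
$- 5 \left(7 + N\right) \left(f{\left(8 \right)} + 102\right) = - 5 \left(7 + 14\right) \left(\sqrt{-4 + 8} + 102\right) = \left(-5\right) 21 \left(\sqrt{4} + 102\right) = - 105 \left(2 + 102\right) = \left(-105\right) 104 = -10920$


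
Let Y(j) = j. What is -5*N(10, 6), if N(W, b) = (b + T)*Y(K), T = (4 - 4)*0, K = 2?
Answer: -60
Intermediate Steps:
T = 0 (T = 0*0 = 0)
N(W, b) = 2*b (N(W, b) = (b + 0)*2 = b*2 = 2*b)
-5*N(10, 6) = -10*6 = -5*12 = -60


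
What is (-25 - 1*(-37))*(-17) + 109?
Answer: -95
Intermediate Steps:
(-25 - 1*(-37))*(-17) + 109 = (-25 + 37)*(-17) + 109 = 12*(-17) + 109 = -204 + 109 = -95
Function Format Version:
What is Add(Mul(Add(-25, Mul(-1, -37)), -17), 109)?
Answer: -95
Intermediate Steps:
Add(Mul(Add(-25, Mul(-1, -37)), -17), 109) = Add(Mul(Add(-25, 37), -17), 109) = Add(Mul(12, -17), 109) = Add(-204, 109) = -95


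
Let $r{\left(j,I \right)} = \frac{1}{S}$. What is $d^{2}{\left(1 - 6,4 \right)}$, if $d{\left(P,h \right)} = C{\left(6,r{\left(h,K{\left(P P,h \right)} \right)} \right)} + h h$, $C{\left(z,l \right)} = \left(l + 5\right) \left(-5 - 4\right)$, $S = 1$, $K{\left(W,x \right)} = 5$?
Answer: $1444$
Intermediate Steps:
$r{\left(j,I \right)} = 1$ ($r{\left(j,I \right)} = 1^{-1} = 1$)
$C{\left(z,l \right)} = -45 - 9 l$ ($C{\left(z,l \right)} = \left(5 + l\right) \left(-9\right) = -45 - 9 l$)
$d{\left(P,h \right)} = -54 + h^{2}$ ($d{\left(P,h \right)} = \left(-45 - 9\right) + h h = \left(-45 - 9\right) + h^{2} = -54 + h^{2}$)
$d^{2}{\left(1 - 6,4 \right)} = \left(-54 + 4^{2}\right)^{2} = \left(-54 + 16\right)^{2} = \left(-38\right)^{2} = 1444$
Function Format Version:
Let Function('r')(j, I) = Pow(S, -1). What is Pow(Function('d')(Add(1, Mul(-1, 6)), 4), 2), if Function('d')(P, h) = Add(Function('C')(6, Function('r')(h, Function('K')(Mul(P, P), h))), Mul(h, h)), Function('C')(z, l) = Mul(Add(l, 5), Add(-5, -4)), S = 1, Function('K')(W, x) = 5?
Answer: 1444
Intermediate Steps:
Function('r')(j, I) = 1 (Function('r')(j, I) = Pow(1, -1) = 1)
Function('C')(z, l) = Add(-45, Mul(-9, l)) (Function('C')(z, l) = Mul(Add(5, l), -9) = Add(-45, Mul(-9, l)))
Function('d')(P, h) = Add(-54, Pow(h, 2)) (Function('d')(P, h) = Add(Add(-45, Mul(-9, 1)), Mul(h, h)) = Add(Add(-45, -9), Pow(h, 2)) = Add(-54, Pow(h, 2)))
Pow(Function('d')(Add(1, Mul(-1, 6)), 4), 2) = Pow(Add(-54, Pow(4, 2)), 2) = Pow(Add(-54, 16), 2) = Pow(-38, 2) = 1444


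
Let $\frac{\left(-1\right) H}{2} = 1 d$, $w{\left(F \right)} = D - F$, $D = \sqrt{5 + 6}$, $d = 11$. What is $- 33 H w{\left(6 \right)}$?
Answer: $-4356 + 726 \sqrt{11} \approx -1948.1$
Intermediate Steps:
$D = \sqrt{11} \approx 3.3166$
$w{\left(F \right)} = \sqrt{11} - F$
$H = -22$ ($H = - 2 \cdot 1 \cdot 11 = \left(-2\right) 11 = -22$)
$- 33 H w{\left(6 \right)} = \left(-33\right) \left(-22\right) \left(\sqrt{11} - 6\right) = 726 \left(\sqrt{11} - 6\right) = 726 \left(-6 + \sqrt{11}\right) = -4356 + 726 \sqrt{11}$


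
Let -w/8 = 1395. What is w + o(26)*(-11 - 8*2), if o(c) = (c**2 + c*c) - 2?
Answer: -47610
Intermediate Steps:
o(c) = -2 + 2*c**2 (o(c) = (c**2 + c**2) - 2 = 2*c**2 - 2 = -2 + 2*c**2)
w = -11160 (w = -8*1395 = -11160)
w + o(26)*(-11 - 8*2) = -11160 + (-2 + 2*26**2)*(-11 - 8*2) = -11160 + (-2 + 2*676)*(-11 - 16) = -11160 + (-2 + 1352)*(-27) = -11160 + 1350*(-27) = -11160 - 36450 = -47610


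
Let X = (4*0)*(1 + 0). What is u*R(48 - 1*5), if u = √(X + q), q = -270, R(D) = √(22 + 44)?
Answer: 18*I*√55 ≈ 133.49*I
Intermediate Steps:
R(D) = √66
X = 0 (X = 0*1 = 0)
u = 3*I*√30 (u = √(0 - 270) = √(-270) = 3*I*√30 ≈ 16.432*I)
u*R(48 - 1*5) = (3*I*√30)*√66 = 18*I*√55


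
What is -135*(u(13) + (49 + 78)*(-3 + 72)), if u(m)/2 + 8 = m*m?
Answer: -1226475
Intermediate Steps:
u(m) = -16 + 2*m² (u(m) = -16 + 2*(m*m) = -16 + 2*m²)
-135*(u(13) + (49 + 78)*(-3 + 72)) = -135*((-16 + 2*13²) + (49 + 78)*(-3 + 72)) = -135*((-16 + 2*169) + 127*69) = -135*((-16 + 338) + 8763) = -135*(322 + 8763) = -135*9085 = -1226475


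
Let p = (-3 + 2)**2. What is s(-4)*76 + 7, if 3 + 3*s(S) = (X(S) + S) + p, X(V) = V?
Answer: -739/3 ≈ -246.33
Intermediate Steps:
p = 1 (p = (-1)**2 = 1)
s(S) = -2/3 + 2*S/3 (s(S) = -1 + ((S + S) + 1)/3 = -1 + (2*S + 1)/3 = -1 + (1 + 2*S)/3 = -1 + (1/3 + 2*S/3) = -2/3 + 2*S/3)
s(-4)*76 + 7 = (-2/3 + (2/3)*(-4))*76 + 7 = (-2/3 - 8/3)*76 + 7 = -10/3*76 + 7 = -760/3 + 7 = -739/3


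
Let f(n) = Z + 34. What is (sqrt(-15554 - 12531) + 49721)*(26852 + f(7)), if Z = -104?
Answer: 1331627822 + 26782*I*sqrt(28085) ≈ 1.3316e+9 + 4.4883e+6*I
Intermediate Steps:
f(n) = -70 (f(n) = -104 + 34 = -70)
(sqrt(-15554 - 12531) + 49721)*(26852 + f(7)) = (sqrt(-15554 - 12531) + 49721)*(26852 - 70) = (sqrt(-28085) + 49721)*26782 = (I*sqrt(28085) + 49721)*26782 = (49721 + I*sqrt(28085))*26782 = 1331627822 + 26782*I*sqrt(28085)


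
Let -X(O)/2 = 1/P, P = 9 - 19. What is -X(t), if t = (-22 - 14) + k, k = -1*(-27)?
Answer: -⅕ ≈ -0.20000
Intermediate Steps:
k = 27
P = -10
t = -9 (t = (-22 - 14) + 27 = -36 + 27 = -9)
X(O) = ⅕ (X(O) = -2/(-10) = -2*(-⅒) = ⅕)
-X(t) = -1*⅕ = -⅕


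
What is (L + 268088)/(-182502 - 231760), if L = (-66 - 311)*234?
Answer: -89935/207131 ≈ -0.43419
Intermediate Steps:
L = -88218 (L = -377*234 = -88218)
(L + 268088)/(-182502 - 231760) = (-88218 + 268088)/(-182502 - 231760) = 179870/(-414262) = 179870*(-1/414262) = -89935/207131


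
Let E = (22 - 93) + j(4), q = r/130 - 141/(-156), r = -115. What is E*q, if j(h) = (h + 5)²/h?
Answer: -203/208 ≈ -0.97596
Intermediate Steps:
j(h) = (5 + h)²/h
q = 1/52 (q = -115/130 - 141/(-156) = -115*1/130 - 141*(-1/156) = -23/26 + 47/52 = 1/52 ≈ 0.019231)
E = -203/4 (E = (22 - 93) + (5 + 4)²/4 = -71 + (¼)*9² = -71 + (¼)*81 = -71 + 81/4 = -203/4 ≈ -50.750)
E*q = -203/4*1/52 = -203/208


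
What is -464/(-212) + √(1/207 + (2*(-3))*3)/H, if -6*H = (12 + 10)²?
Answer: 116/53 - 5*I*√3427/5566 ≈ 2.1887 - 0.052588*I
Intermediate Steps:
H = -242/3 (H = -(12 + 10)²/6 = -⅙*22² = -⅙*484 = -242/3 ≈ -80.667)
-464/(-212) + √(1/207 + (2*(-3))*3)/H = -464/(-212) + √(1/207 + (2*(-3))*3)/(-242/3) = -464*(-1/212) + √(1/207 - 6*3)*(-3/242) = 116/53 + √(1/207 - 18)*(-3/242) = 116/53 + √(-3725/207)*(-3/242) = 116/53 + (5*I*√3427/69)*(-3/242) = 116/53 - 5*I*√3427/5566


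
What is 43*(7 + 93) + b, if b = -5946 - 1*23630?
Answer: -25276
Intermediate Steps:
b = -29576 (b = -5946 - 23630 = -29576)
43*(7 + 93) + b = 43*(7 + 93) - 29576 = 43*100 - 29576 = 4300 - 29576 = -25276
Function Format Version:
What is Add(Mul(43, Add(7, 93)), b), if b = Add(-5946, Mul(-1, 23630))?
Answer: -25276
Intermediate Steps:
b = -29576 (b = Add(-5946, -23630) = -29576)
Add(Mul(43, Add(7, 93)), b) = Add(Mul(43, Add(7, 93)), -29576) = Add(Mul(43, 100), -29576) = Add(4300, -29576) = -25276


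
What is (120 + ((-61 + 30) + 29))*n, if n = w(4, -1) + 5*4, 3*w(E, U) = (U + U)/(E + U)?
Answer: 21004/9 ≈ 2333.8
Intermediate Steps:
w(E, U) = 2*U/(3*(E + U)) (w(E, U) = ((U + U)/(E + U))/3 = ((2*U)/(E + U))/3 = (2*U/(E + U))/3 = 2*U/(3*(E + U)))
n = 178/9 (n = (⅔)*(-1)/(4 - 1) + 5*4 = (⅔)*(-1)/3 + 20 = (⅔)*(-1)*(⅓) + 20 = -2/9 + 20 = 178/9 ≈ 19.778)
(120 + ((-61 + 30) + 29))*n = (120 + ((-61 + 30) + 29))*(178/9) = (120 + (-31 + 29))*(178/9) = (120 - 2)*(178/9) = 118*(178/9) = 21004/9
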